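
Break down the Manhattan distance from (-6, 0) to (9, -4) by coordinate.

Σ|x_i - y_i| = |-6 - 9| + |0 - (-4)| = 15 + 4 = 19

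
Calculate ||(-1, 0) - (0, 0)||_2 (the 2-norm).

(Σ|x_i - y_i|^2)^(1/2) = (|-1 - 0|^2 + |0 - 0|^2)^(1/2)
= (1^2 + 0^2)^(1/2) = (1 + 0)^(1/2) = (1)^(1/2) = 1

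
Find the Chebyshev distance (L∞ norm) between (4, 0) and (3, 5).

max(|x_i - y_i|) = max(|4 - 3|, |0 - 5|) = max(1, 5) = 5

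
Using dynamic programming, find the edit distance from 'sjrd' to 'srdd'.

Let D[i][j] be the edit distance between the first i characters of 'sjrd' and the first j characters of 'srdd', with D[i][0] = i, D[0][j] = j, and D[i][j] = D[i-1][j-1] if the characters match, else 1 + min(D[i-1][j], D[i][j-1], D[i-1][j-1]). Filling the table (rows: prefixes of 'sjrd', columns: prefixes of 'srdd'):
     ε  s  r  d  d
  ε  0  1  2  3  4
  s  1  0  1  2  3
  j  2  1  1  2  3
  r  3  2  1  2  3
  d  4  3  2  1  2
The bottom-right entry gives D[4][4] = 2, so no sequence of fewer than 2 edits works. Backtracking through the table gives one optimal edit sequence (2 edits):
  sjrd → srrd (sub j→r @2)
  srrd → srdd (sub r→d @3)
Edit distance = 2.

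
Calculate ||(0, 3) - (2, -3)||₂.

√(Σ(x_i - y_i)²) = √((0 - 2)² + (3 - (-3))²)
= √((-2)² + 6²) = √(4 + 36) = √40 ≈ 6.3246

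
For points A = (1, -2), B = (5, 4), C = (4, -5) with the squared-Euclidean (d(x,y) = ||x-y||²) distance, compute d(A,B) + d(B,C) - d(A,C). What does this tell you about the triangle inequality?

d(A,B) = 4² + 6² = 52, d(B,C) = 1² + 9² = 82, d(A,C) = 3² + 3² = 18.
d(A,B) + d(B,C) - d(A,C) = 52 + 82 - 18 = 134 - 18 = 116. This is ≥ 0, so the triangle inequality holds for these points.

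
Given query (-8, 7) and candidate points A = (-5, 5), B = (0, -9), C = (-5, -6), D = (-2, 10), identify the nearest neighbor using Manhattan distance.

Distances: d(A) = 5, d(B) = 24, d(C) = 16, d(D) = 9. Nearest: A = (-5, 5) with distance 5.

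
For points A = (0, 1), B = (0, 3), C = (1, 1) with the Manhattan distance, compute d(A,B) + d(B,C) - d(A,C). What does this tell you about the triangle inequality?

d(A,B) = 0 + 2 = 2, d(B,C) = 1 + 2 = 3, d(A,C) = 1 + 0 = 1.
d(A,B) + d(B,C) - d(A,C) = 2 + 3 - 1 = 5 - 1 = 4. This is ≥ 0, so the triangle inequality holds for these points.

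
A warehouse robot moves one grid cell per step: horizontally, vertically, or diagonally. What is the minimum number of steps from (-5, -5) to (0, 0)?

max(|x_i - y_i|) = max(|-5 - 0|, |-5 - 0|) = max(5, 5) = 5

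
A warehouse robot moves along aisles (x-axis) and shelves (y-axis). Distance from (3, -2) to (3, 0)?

Σ|x_i - y_i| = |3 - 3| + |-2 - 0| = 0 + 2 = 2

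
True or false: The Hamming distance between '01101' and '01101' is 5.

Differing positions: none. Hamming distance = 0, so the claim that d_H = 5 is false.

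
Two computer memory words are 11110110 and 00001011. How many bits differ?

Differing positions: 1, 2, 3, 4, 5, 6, 8. Hamming distance = 7.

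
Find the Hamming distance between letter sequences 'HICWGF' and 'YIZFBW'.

Differing positions: 1, 3, 4, 5, 6. Hamming distance = 5.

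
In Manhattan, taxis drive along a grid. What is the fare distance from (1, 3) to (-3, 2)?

Σ|x_i - y_i| = |1 - (-3)| + |3 - 2| = 4 + 1 = 5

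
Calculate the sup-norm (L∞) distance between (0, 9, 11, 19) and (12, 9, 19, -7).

max(|x_i - y_i|) = max(|0 - 12|, |9 - 9|, |11 - 19|, |19 - (-7)|) = max(12, 0, 8, 26) = 26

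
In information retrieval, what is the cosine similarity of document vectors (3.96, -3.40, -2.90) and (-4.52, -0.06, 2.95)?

With u = (3.96, -3.40, -2.90), v = (-4.52, -0.06, 2.95):
u·v = 3.96·(-4.52) + (-3.4)·(-0.06) + (-2.9)·2.95 = (-17.8992) + 0.204 + (-8.555) = -26.2502.
|u| = √(3.96² + (-3.4)² + (-2.9)²) = √(15.6816 + 11.56 + 8.41) = √35.6516, |v| = √((-4.52)² + (-0.06)² + 2.95²) = √(20.4304 + 0.0036 + 8.7025) = √29.1365.
cos θ = (u·v)/(|u||v|) = -26.2502/(√35.6516·√29.1365) ≈ -0.8145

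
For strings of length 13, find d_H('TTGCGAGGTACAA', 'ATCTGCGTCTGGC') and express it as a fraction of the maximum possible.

Differing positions: 1, 3, 4, 6, 8, 9, 10, 11, 12, 13. Hamming distance = 10. The maximum possible Hamming distance for length-13 strings is 13, so d_H/13 = 10/13 ≈ 0.7692.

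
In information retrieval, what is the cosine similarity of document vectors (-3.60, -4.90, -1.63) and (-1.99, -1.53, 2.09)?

With u = (-3.60, -4.90, -1.63), v = (-1.99, -1.53, 2.09):
u·v = (-3.6)·(-1.99) + (-4.9)·(-1.53) + (-1.63)·2.09 = 7.164 + 7.497 + (-3.4067) = 11.2543.
|u| = √((-3.6)² + (-4.9)² + (-1.63)²) = √(12.96 + 24.01 + 2.6569) = √39.6269, |v| = √((-1.99)² + (-1.53)² + 2.09²) = √(3.9601 + 2.3409 + 4.3681) = √10.6691.
cos θ = (u·v)/(|u||v|) = 11.2543/(√39.6269·√10.6691) ≈ 0.5473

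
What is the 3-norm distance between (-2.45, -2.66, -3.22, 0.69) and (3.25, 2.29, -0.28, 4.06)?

(Σ|x_i - y_i|^3)^(1/3) = (|-2.45 - 3.25|^3 + |-2.66 - 2.29|^3 + |-3.22 - (-0.28)|^3 + |0.69 - 4.06|^3)^(1/3)
= (5.7^3 + 4.95^3 + 2.94^3 + 3.37^3)^(1/3) ≈ (185.193 + 121.2874 + 25.4122 + 38.2728)^(1/3) = (370.1654)^(1/3) ≈ 7.1801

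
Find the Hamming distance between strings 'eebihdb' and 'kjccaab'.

Differing positions: 1, 2, 3, 4, 5, 6. Hamming distance = 6.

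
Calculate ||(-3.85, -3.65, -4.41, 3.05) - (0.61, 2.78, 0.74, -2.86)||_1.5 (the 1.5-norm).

(Σ|x_i - y_i|^1.5)^(1/1.5) = (|-3.85 - 0.61|^1.5 + |-3.65 - 2.78|^1.5 + |-4.41 - 0.74|^1.5 + |3.05 - (-2.86)|^1.5)^(1/1.5)
= (4.46^1.5 + 6.43^1.5 + 5.15^1.5 + 5.91^1.5)^(1/1.5) ≈ (9.4189 + 16.3048 + 11.6872 + 14.3675)^(1/1.5) = (51.7784)^(1/1.5) ≈ 13.892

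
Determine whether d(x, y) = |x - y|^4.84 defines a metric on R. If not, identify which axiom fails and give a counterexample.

No. d(x,y) = |x-y|^4.84 fails the triangle inequality since p = 4.84 > 1. Counterexample: x = -2, y = 2, z = 6. d(x,z) = |-2 - 6|^4.84 = 8^4.84 ≈ 23493.9228, but d(x,y) + d(y,z) = 4^4.84 + 4^4.84 ≈ 820.2956 + 820.2956 = 1640.5912. Since 23493.9228 > 1640.5912, the triangle inequality is violated.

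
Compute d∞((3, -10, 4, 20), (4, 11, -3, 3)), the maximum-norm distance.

max(|x_i - y_i|) = max(|3 - 4|, |-10 - 11|, |4 - (-3)|, |20 - 3|) = max(1, 21, 7, 17) = 21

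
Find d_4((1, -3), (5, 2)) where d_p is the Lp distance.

(Σ|x_i - y_i|^4)^(1/4) = (|1 - 5|^4 + |-3 - 2|^4)^(1/4)
= (4^4 + 5^4)^(1/4) = (256 + 625)^(1/4) = (881)^(1/4) ≈ 5.4481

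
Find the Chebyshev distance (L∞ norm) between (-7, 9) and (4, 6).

max(|x_i - y_i|) = max(|-7 - 4|, |9 - 6|) = max(11, 3) = 11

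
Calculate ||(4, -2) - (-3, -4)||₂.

√(Σ(x_i - y_i)²) = √((4 - (-3))² + (-2 - (-4))²)
= √(7² + 2²) = √(49 + 4) = √53 ≈ 7.2801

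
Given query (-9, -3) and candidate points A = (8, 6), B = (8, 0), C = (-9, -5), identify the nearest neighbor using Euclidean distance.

Distances: d(A) ≈ 19.2354, d(B) ≈ 17.2627, d(C) = 2. Nearest: C = (-9, -5) with distance 2.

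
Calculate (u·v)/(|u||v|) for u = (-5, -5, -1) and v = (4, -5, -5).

With u = (-5, -5, -1), v = (4, -5, -5):
u·v = (-5)·4 + (-5)·(-5) + (-1)·(-5) = (-20) + 25 + 5 = 10.
|u| = √((-5)² + (-5)² + (-1)²) = √51, |v| = √(4² + (-5)² + (-5)²) = √66, so |u||v| = √(51·66) = √3366.
cos θ = (u·v)/(|u||v|) = 10/√3366 ≈ 0.1724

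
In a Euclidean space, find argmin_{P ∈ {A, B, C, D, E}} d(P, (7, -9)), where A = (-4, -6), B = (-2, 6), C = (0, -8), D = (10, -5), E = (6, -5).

Distances: d(A) ≈ 11.4018, d(B) ≈ 17.4929, d(C) ≈ 7.0711, d(D) = 5, d(E) ≈ 4.1231. Nearest: E = (6, -5) with distance 4.1231.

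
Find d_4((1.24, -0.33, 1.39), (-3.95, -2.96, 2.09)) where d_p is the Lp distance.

(Σ|x_i - y_i|^4)^(1/4) = (|1.24 - (-3.95)|^4 + |-0.33 - (-2.96)|^4 + |1.39 - 2.09|^4)^(1/4)
= (5.19^4 + 2.63^4 + 0.7^4)^(1/4) ≈ (725.5535 + 47.8435 + 0.2401)^(1/4) = (773.6371)^(1/4) ≈ 5.2739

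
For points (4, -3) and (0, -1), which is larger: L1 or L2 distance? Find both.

L1 = |4 - 0| + |-3 - (-1)| = 4 + 2 = 6
L2 = √(4² + 2²) = √20 ≈ 4.4721
L1 ≥ L2 always (equality iff movement is along one axis); L1 > L2 here.
Ratio L1/L2 = 6/√20 ≈ 1.3416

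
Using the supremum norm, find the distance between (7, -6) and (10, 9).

max(|x_i - y_i|) = max(|7 - 10|, |-6 - 9|) = max(3, 15) = 15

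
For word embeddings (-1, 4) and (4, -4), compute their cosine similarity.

With u = (-1, 4), v = (4, -4):
u·v = (-1)·4 + 4·(-4) = (-4) + (-16) = -20.
|u| = √((-1)² + 4²) = √17, |v| = √(4² + (-4)²) = √32, so |u||v| = √(17·32) = √544.
cos θ = (u·v)/(|u||v|) = -20/√544 ≈ -0.8575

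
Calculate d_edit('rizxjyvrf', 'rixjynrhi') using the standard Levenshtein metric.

Let D[i][j] be the edit distance between the first i characters of 'rizxjyvrf' and the first j characters of 'rixjynrhi', with D[i][0] = i, D[0][j] = j, and D[i][j] = D[i-1][j-1] if the characters match, else 1 + min(D[i-1][j], D[i][j-1], D[i-1][j-1]). Filling the table (rows: prefixes of 'rizxjyvrf', columns: prefixes of 'rixjynrhi'):
     ε  r  i  x  j  y  n  r  h  i
  ε  0  1  2  3  4  5  6  7  8  9
  r  1  0  1  2  3  4  5  6  7  8
  i  2  1  0  1  2  3  4  5  6  7
  z  3  2  1  1  2  3  4  5  6  7
  x  4  3  2  1  2  3  4  5  6  7
  j  5  4  3  2  1  2  3  4  5  6
  y  6  5  4  3  2  1  2  3  4  5
  v  7  6  5  4  3  2  2  3  4  5
  r  8  7  6  5  4  3  3  2  3  4
  f  9  8  7  6  5  4  4  3  3  4
The bottom-right entry gives D[9][9] = 4, so no sequence of fewer than 4 edits works. Backtracking through the table gives one optimal edit sequence (4 edits):
  rizxjyvrf → rixjyvrf (del z @3)
  rixjyvrf → rixjynrf (sub v→n @6)
  rixjynrf → rixjynrhf (ins h @8)
  rixjynrhf → rixjynrhi (sub f→i @9)
Edit distance = 4.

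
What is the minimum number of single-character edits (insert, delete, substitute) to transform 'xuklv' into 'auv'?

Let D[i][j] be the edit distance between the first i characters of 'xuklv' and the first j characters of 'auv', with D[i][0] = i, D[0][j] = j, and D[i][j] = D[i-1][j-1] if the characters match, else 1 + min(D[i-1][j], D[i][j-1], D[i-1][j-1]). Filling the table (rows: prefixes of 'xuklv', columns: prefixes of 'auv'):
     ε  a  u  v
  ε  0  1  2  3
  x  1  1  2  3
  u  2  2  1  2
  k  3  3  2  2
  l  4  4  3  3
  v  5  5  4  3
The bottom-right entry gives D[5][3] = 3, so no sequence of fewer than 3 edits works. Backtracking through the table gives one optimal edit sequence (3 edits):
  xuklv → auklv (sub x→a @1)
  auklv → aulv (del k @3)
  aulv → auv (del l @3)
Edit distance = 3.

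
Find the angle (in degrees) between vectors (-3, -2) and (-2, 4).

With u = (-3, -2), v = (-2, 4):
u·v = (-3)·(-2) + (-2)·4 = 6 + (-8) = -2.
|u| = √((-3)² + (-2)²) = √13, |v| = √((-2)² + 4²) = √20, so |u||v| = √(13·20) = √260.
cos θ = (u·v)/(|u||v|) = -2/√260 ≈ -0.124035
θ = arccos(-0.124035) ≈ 97.13°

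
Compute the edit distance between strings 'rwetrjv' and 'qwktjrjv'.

Let D[i][j] be the edit distance between the first i characters of 'rwetrjv' and the first j characters of 'qwktjrjv', with D[i][0] = i, D[0][j] = j, and D[i][j] = D[i-1][j-1] if the characters match, else 1 + min(D[i-1][j], D[i][j-1], D[i-1][j-1]). Filling the table (rows: prefixes of 'rwetrjv', columns: prefixes of 'qwktjrjv'):
     ε  q  w  k  t  j  r  j  v
  ε  0  1  2  3  4  5  6  7  8
  r  1  1  2  3  4  5  5  6  7
  w  2  2  1  2  3  4  5  6  7
  e  3  3  2  2  3  4  5  6  7
  t  4  4  3  3  2  3  4  5  6
  r  5  5  4  4  3  3  3  4  5
  j  6  6  5  5  4  3  4  3  4
  v  7  7  6  6  5  4  4  4  3
The bottom-right entry gives D[7][8] = 3, so no sequence of fewer than 3 edits works. Backtracking through the table gives one optimal edit sequence (3 edits):
  rwetrjv → qwetrjv (sub r→q @1)
  qwetrjv → qwktrjv (sub e→k @3)
  qwktrjv → qwktjrjv (ins j @5)
Edit distance = 3.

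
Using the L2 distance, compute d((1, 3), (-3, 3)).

(Σ|x_i - y_i|^2)^(1/2) = (|1 - (-3)|^2 + |3 - 3|^2)^(1/2)
= (4^2 + 0^2)^(1/2) = (16 + 0)^(1/2) = (16)^(1/2) = 4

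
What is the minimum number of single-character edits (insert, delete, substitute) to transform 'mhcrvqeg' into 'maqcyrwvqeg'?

Let D[i][j] be the edit distance between the first i characters of 'mhcrvqeg' and the first j characters of 'maqcyrwvqeg', with D[i][0] = i, D[0][j] = j, and D[i][j] = D[i-1][j-1] if the characters match, else 1 + min(D[i-1][j], D[i][j-1], D[i-1][j-1]). Filling the table (rows: prefixes of 'mhcrvqeg', columns: prefixes of 'maqcyrwvqeg'):
     ε  m  a  q  c  y  r  w  v  q  e  g
  ε  0  1  2  3  4  5  6  7  8  9 10 11
  m  1  0  1  2  3  4  5  6  7  8  9 10
  h  2  1  1  2  3  4  5  6  7  8  9 10
  c  3  2  2  2  2  3  4  5  6  7  8  9
  r  4  3  3  3  3  3  3  4  5  6  7  8
  v  5  4  4  4  4  4  4  4  4  5  6  7
  q  6  5  5  4  5  5  5  5  5  4  5  6
  e  7  6  6  5  5  6  6  6  6  5  4  5
  g  8  7  7  6  6  6  7  7  7  6  5  4
The bottom-right entry gives D[8][11] = 4, so no sequence of fewer than 4 edits works. Backtracking through the table gives one optimal edit sequence (4 edits):
  mhcrvqeg → mahcrvqeg (ins a @2)
  mahcrvqeg → maqcrvqeg (sub h→q @3)
  maqcrvqeg → maqcyrvqeg (ins y @5)
  maqcyrvqeg → maqcyrwvqeg (ins w @7)
Edit distance = 4.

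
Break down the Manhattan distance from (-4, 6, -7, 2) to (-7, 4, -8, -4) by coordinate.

Σ|x_i - y_i| = |-4 - (-7)| + |6 - 4| + |-7 - (-8)| + |2 - (-4)| = 3 + 2 + 1 + 6 = 12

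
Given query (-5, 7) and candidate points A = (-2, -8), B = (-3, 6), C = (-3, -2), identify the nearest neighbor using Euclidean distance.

Distances: d(A) ≈ 15.2971, d(B) ≈ 2.2361, d(C) ≈ 9.2195. Nearest: B = (-3, 6) with distance 2.2361.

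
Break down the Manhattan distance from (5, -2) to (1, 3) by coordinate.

Σ|x_i - y_i| = |5 - 1| + |-2 - 3| = 4 + 5 = 9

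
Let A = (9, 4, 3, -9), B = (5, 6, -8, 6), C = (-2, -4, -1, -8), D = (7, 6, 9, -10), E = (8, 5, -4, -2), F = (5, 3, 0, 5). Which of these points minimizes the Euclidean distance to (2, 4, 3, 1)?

Distances: d(A) ≈ 12.2066, d(B) ≈ 12.6095, d(C) ≈ 13.3041, d(D) ≈ 13.6382, d(E) ≈ 9.7468, d(F) ≈ 5.9161. Nearest: F = (5, 3, 0, 5) with distance 5.9161.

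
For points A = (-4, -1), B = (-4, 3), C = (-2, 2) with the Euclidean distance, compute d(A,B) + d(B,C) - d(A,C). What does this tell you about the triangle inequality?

d(A,B) = √(0² + 4²) = √16 = 4, d(B,C) = √(2² + 1²) = √5 ≈ 2.2361, d(A,C) = √(2² + 3²) = √13 ≈ 3.6056.
d(A,B) + d(B,C) - d(A,C) = 4 + 2.2361 - 3.6056 = 6.2361 - 3.6056 = 2.6305 (to 4 decimal places). This is ≥ 0, so the triangle inequality holds for these points.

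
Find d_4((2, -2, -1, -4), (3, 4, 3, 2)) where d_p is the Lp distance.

(Σ|x_i - y_i|^4)^(1/4) = (|2 - 3|^4 + |-2 - 4|^4 + |-1 - 3|^4 + |-4 - 2|^4)^(1/4)
= (1^4 + 6^4 + 4^4 + 6^4)^(1/4) = (1 + 1296 + 256 + 1296)^(1/4) = (2849)^(1/4) ≈ 7.3059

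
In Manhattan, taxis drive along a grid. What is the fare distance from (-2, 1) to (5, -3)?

Σ|x_i - y_i| = |-2 - 5| + |1 - (-3)| = 7 + 4 = 11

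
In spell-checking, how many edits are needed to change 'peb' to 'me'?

Let D[i][j] be the edit distance between the first i characters of 'peb' and the first j characters of 'me', with D[i][0] = i, D[0][j] = j, and D[i][j] = D[i-1][j-1] if the characters match, else 1 + min(D[i-1][j], D[i][j-1], D[i-1][j-1]). Filling the table (rows: prefixes of 'peb', columns: prefixes of 'me'):
     ε  m  e
  ε  0  1  2
  p  1  1  2
  e  2  2  1
  b  3  3  2
The bottom-right entry gives D[3][2] = 2, so no sequence of fewer than 2 edits works. Backtracking through the table gives one optimal edit sequence (2 edits):
  peb → meb (sub p→m @1)
  meb → me (del b @3)
Edit distance = 2.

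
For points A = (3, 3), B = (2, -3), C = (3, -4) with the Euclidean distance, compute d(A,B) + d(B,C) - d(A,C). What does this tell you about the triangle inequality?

d(A,B) = √(1² + 6²) = √37 ≈ 6.0828, d(B,C) = √(1² + 1²) = √2 ≈ 1.4142, d(A,C) = √(0² + 7²) = √49 = 7.
d(A,B) + d(B,C) - d(A,C) = 6.0828 + 1.4142 - 7 = 7.497 - 7 = 0.497 (to 4 decimal places). This is ≥ 0, so the triangle inequality holds for these points.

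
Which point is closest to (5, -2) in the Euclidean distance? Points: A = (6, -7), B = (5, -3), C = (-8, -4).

Distances: d(A) ≈ 5.099, d(B) = 1, d(C) ≈ 13.1529. Nearest: B = (5, -3) with distance 1.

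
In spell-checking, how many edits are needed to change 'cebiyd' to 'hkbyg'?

Let D[i][j] be the edit distance between the first i characters of 'cebiyd' and the first j characters of 'hkbyg', with D[i][0] = i, D[0][j] = j, and D[i][j] = D[i-1][j-1] if the characters match, else 1 + min(D[i-1][j], D[i][j-1], D[i-1][j-1]). Filling the table (rows: prefixes of 'cebiyd', columns: prefixes of 'hkbyg'):
     ε  h  k  b  y  g
  ε  0  1  2  3  4  5
  c  1  1  2  3  4  5
  e  2  2  2  3  4  5
  b  3  3  3  2  3  4
  i  4  4  4  3  3  4
  y  5  5  5  4  3  4
  d  6  6  6  5  4  4
The bottom-right entry gives D[6][5] = 4, so no sequence of fewer than 4 edits works. Backtracking through the table gives one optimal edit sequence (4 edits):
  cebiyd → hebiyd (sub c→h @1)
  hebiyd → hkbiyd (sub e→k @2)
  hkbiyd → hkbyd (del i @4)
  hkbyd → hkbyg (sub d→g @5)
Edit distance = 4.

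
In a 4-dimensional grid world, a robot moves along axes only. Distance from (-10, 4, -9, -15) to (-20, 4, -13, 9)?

Σ|x_i - y_i| = |-10 - (-20)| + |4 - 4| + |-9 - (-13)| + |-15 - 9| = 10 + 0 + 4 + 24 = 38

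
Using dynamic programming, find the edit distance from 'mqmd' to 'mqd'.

Let D[i][j] be the edit distance between the first i characters of 'mqmd' and the first j characters of 'mqd', with D[i][0] = i, D[0][j] = j, and D[i][j] = D[i-1][j-1] if the characters match, else 1 + min(D[i-1][j], D[i][j-1], D[i-1][j-1]). Filling the table (rows: prefixes of 'mqmd', columns: prefixes of 'mqd'):
     ε  m  q  d
  ε  0  1  2  3
  m  1  0  1  2
  q  2  1  0  1
  m  3  2  1  1
  d  4  3  2  1
The bottom-right entry gives D[4][3] = 1, so no sequence of fewer than 1 edit works. Backtracking through the table gives one optimal edit sequence (1 edit):
  mqmd → mqd (del m @3)
Edit distance = 1.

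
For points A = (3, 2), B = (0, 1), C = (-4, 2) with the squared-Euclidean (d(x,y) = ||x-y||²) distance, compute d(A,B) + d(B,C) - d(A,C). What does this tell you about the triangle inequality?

d(A,B) = 3² + 1² = 10, d(B,C) = 4² + 1² = 17, d(A,C) = 7² + 0² = 49.
d(A,B) + d(B,C) - d(A,C) = 10 + 17 - 49 = 27 - 49 = -22. This is < 0, so the triangle inequality FAILS for these points (squared-Euclidean is not a metric).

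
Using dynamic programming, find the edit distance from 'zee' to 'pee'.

Let D[i][j] be the edit distance between the first i characters of 'zee' and the first j characters of 'pee', with D[i][0] = i, D[0][j] = j, and D[i][j] = D[i-1][j-1] if the characters match, else 1 + min(D[i-1][j], D[i][j-1], D[i-1][j-1]). Filling the table (rows: prefixes of 'zee', columns: prefixes of 'pee'):
     ε  p  e  e
  ε  0  1  2  3
  z  1  1  2  3
  e  2  2  1  2
  e  3  3  2  1
The bottom-right entry gives D[3][3] = 1, so no sequence of fewer than 1 edit works. Backtracking through the table gives one optimal edit sequence (1 edit):
  zee → pee (sub z→p @1)
Edit distance = 1.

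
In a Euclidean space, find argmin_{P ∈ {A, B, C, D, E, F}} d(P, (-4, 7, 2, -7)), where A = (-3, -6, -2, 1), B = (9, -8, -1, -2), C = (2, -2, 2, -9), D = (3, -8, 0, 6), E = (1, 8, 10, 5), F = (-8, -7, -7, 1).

Distances: d(A) ≈ 15.8114, d(B) ≈ 20.6882, d(C) = 11, d(D) ≈ 21.1424, d(E) ≈ 15.2971, d(F) ≈ 18.8944. Nearest: C = (2, -2, 2, -9) with distance 11.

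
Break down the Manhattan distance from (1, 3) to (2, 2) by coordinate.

Σ|x_i - y_i| = |1 - 2| + |3 - 2| = 1 + 1 = 2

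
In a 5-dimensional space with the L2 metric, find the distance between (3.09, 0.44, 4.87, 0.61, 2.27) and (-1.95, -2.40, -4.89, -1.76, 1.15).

(Σ|x_i - y_i|^2)^(1/2) = (|3.09 - (-1.95)|^2 + |0.44 - (-2.4)|^2 + |4.87 - (-4.89)|^2 + |0.61 - (-1.76)|^2 + |2.27 - 1.15|^2)^(1/2)
= (5.04^2 + 2.84^2 + 9.76^2 + 2.37^2 + 1.12^2)^(1/2) = (25.4016 + 8.0656 + 95.2576 + 5.6169 + 1.2544)^(1/2) = (135.5961)^(1/2) ≈ 11.6446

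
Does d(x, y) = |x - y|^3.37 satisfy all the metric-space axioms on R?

No. d(x,y) = |x-y|^3.37 fails the triangle inequality since p = 3.37 > 1. Counterexample: x = 1, y = 2, z = 3. d(x,z) = |1 - 3|^3.37 = 2^3.37 ≈ 10.3388, but d(x,y) + d(y,z) = 1^3.37 + 1^3.37 = 1 + 1 = 2. Since 10.3388 > 2, the triangle inequality is violated.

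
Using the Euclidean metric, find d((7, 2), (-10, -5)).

√(Σ(x_i - y_i)²) = √((7 - (-10))² + (2 - (-5))²)
= √(17² + 7²) = √(289 + 49) = √338 ≈ 18.3848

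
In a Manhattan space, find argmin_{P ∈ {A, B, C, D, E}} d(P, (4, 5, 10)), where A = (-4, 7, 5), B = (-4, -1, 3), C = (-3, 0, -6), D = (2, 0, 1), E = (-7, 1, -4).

Distances: d(A) = 15, d(B) = 21, d(C) = 28, d(D) = 16, d(E) = 29. Nearest: A = (-4, 7, 5) with distance 15.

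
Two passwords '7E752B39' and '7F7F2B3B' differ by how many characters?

Differing positions: 2, 4, 8. Hamming distance = 3.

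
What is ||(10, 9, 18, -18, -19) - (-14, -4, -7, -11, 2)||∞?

max(|x_i - y_i|) = max(|10 - (-14)|, |9 - (-4)|, |18 - (-7)|, |-18 - (-11)|, |-19 - 2|) = max(24, 13, 25, 7, 21) = 25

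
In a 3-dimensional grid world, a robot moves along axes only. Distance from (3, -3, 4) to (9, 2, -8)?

Σ|x_i - y_i| = |3 - 9| + |-3 - 2| + |4 - (-8)| = 6 + 5 + 12 = 23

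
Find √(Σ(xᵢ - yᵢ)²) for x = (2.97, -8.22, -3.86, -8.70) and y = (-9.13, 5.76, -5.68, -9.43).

√(Σ(x_i - y_i)²) = √((2.97 - (-9.13))² + (-8.22 - 5.76)² + (-3.86 - (-5.68))² + (-8.7 - (-9.43))²)
= √(12.1² + (-13.98)² + 1.82² + 0.73²) = √(146.41 + 195.4404 + 3.3124 + 0.5329) = √345.6957 ≈ 18.5929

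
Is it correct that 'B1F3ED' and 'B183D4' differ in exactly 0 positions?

Differing positions: 3, 5, 6. Hamming distance = 3, so the claim that d_H = 0 is false.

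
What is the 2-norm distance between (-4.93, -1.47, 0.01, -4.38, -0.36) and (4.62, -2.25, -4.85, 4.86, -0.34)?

(Σ|x_i - y_i|^2)^(1/2) = (|-4.93 - 4.62|^2 + |-1.47 - (-2.25)|^2 + |0.01 - (-4.85)|^2 + |-4.38 - 4.86|^2 + |-0.36 - (-0.34)|^2)^(1/2)
= (9.55^2 + 0.78^2 + 4.86^2 + 9.24^2 + 0.02^2)^(1/2) = (91.2025 + 0.6084 + 23.6196 + 85.3776 + 0.0004)^(1/2) = (200.8085)^(1/2) ≈ 14.1707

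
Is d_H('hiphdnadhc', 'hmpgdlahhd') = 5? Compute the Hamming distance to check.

Differing positions: 2, 4, 6, 8, 10. Hamming distance = 5, so the claim is true.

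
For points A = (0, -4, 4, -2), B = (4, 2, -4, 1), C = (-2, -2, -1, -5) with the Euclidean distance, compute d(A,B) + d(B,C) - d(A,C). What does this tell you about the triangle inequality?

d(A,B) = √(4² + 6² + 8² + 3²) = √125 ≈ 11.1803, d(B,C) = √(6² + 4² + 3² + 6²) = √97 ≈ 9.8489, d(A,C) = √(2² + 2² + 5² + 3²) = √42 ≈ 6.4807.
d(A,B) + d(B,C) - d(A,C) = 11.1803 + 9.8489 - 6.4807 = 21.0292 - 6.4807 = 14.5485 (to 4 decimal places). This is ≥ 0, so the triangle inequality holds for these points.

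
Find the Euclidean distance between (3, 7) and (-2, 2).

√(Σ(x_i - y_i)²) = √((3 - (-2))² + (7 - 2)²)
= √(5² + 5²) = √(25 + 25) = √50 ≈ 7.0711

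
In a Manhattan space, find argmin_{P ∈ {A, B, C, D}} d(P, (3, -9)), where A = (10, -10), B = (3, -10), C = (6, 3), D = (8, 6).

Distances: d(A) = 8, d(B) = 1, d(C) = 15, d(D) = 20. Nearest: B = (3, -10) with distance 1.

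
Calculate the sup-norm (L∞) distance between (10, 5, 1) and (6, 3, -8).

max(|x_i - y_i|) = max(|10 - 6|, |5 - 3|, |1 - (-8)|) = max(4, 2, 9) = 9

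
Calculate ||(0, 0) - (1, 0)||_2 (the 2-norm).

(Σ|x_i - y_i|^2)^(1/2) = (|0 - 1|^2 + |0 - 0|^2)^(1/2)
= (1^2 + 0^2)^(1/2) = (1 + 0)^(1/2) = (1)^(1/2) = 1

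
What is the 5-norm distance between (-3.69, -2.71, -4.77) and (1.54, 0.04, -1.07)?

(Σ|x_i - y_i|^5)^(1/5) = (|-3.69 - 1.54|^5 + |-2.71 - 0.04|^5 + |-4.77 - (-1.07)|^5)^(1/5)
= (5.23^5 + 2.75^5 + 3.7^5)^(1/5) ≈ (3912.9874 + 157.2764 + 693.4396)^(1/5) = (4763.7034)^(1/5) ≈ 5.4399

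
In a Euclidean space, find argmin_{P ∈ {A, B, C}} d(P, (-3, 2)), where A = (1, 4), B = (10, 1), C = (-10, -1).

Distances: d(A) ≈ 4.4721, d(B) ≈ 13.0384, d(C) ≈ 7.6158. Nearest: A = (1, 4) with distance 4.4721.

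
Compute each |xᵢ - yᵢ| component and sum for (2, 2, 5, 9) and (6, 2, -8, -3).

Σ|x_i - y_i| = |2 - 6| + |2 - 2| + |5 - (-8)| + |9 - (-3)| = 4 + 0 + 13 + 12 = 29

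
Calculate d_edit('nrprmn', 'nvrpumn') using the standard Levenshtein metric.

Let D[i][j] be the edit distance between the first i characters of 'nrprmn' and the first j characters of 'nvrpumn', with D[i][0] = i, D[0][j] = j, and D[i][j] = D[i-1][j-1] if the characters match, else 1 + min(D[i-1][j], D[i][j-1], D[i-1][j-1]). Filling the table (rows: prefixes of 'nrprmn', columns: prefixes of 'nvrpumn'):
     ε  n  v  r  p  u  m  n
  ε  0  1  2  3  4  5  6  7
  n  1  0  1  2  3  4  5  6
  r  2  1  1  1  2  3  4  5
  p  3  2  2  2  1  2  3  4
  r  4  3  3  2  2  2  3  4
  m  5  4  4  3  3  3  2  3
  n  6  5  5  4  4  4  3  2
The bottom-right entry gives D[6][7] = 2, so no sequence of fewer than 2 edits works. Backtracking through the table gives one optimal edit sequence (2 edits):
  nrprmn → nvrprmn (ins v @2)
  nvrprmn → nvrpumn (sub r→u @5)
Edit distance = 2.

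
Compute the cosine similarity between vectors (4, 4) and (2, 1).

With u = (4, 4), v = (2, 1):
u·v = 4·2 + 4·1 = 8 + 4 = 12.
|u| = √(4² + 4²) = √32, |v| = √(2² + 1²) = √5, so |u||v| = √(32·5) = √160.
cos θ = (u·v)/(|u||v|) = 12/√160 ≈ 0.9487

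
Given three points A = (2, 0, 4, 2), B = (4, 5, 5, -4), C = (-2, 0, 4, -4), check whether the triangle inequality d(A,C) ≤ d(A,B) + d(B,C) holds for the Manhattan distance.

d(A,B) = 2 + 5 + 1 + 6 = 14, d(B,C) = 6 + 5 + 1 + 0 = 12, d(A,C) = 4 + 0 + 0 + 6 = 10.
d(A,C) = 10 ≤ 14 + 12 = 26. Triangle inequality is satisfied.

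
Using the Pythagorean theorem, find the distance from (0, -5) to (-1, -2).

√(Σ(x_i - y_i)²) = √((0 - (-1))² + (-5 - (-2))²)
= √(1² + (-3)²) = √(1 + 9) = √10 ≈ 3.1623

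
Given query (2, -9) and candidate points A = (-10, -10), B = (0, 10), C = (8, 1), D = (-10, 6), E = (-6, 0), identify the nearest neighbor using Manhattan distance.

Distances: d(A) = 13, d(B) = 21, d(C) = 16, d(D) = 27, d(E) = 17. Nearest: A = (-10, -10) with distance 13.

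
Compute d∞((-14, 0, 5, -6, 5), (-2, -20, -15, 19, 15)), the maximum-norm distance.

max(|x_i - y_i|) = max(|-14 - (-2)|, |0 - (-20)|, |5 - (-15)|, |-6 - 19|, |5 - 15|) = max(12, 20, 20, 25, 10) = 25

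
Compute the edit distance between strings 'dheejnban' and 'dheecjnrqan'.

Let D[i][j] be the edit distance between the first i characters of 'dheejnban' and the first j characters of 'dheecjnrqan', with D[i][0] = i, D[0][j] = j, and D[i][j] = D[i-1][j-1] if the characters match, else 1 + min(D[i-1][j], D[i][j-1], D[i-1][j-1]). Filling the table (rows: prefixes of 'dheejnban', columns: prefixes of 'dheecjnrqan'):
     ε  d  h  e  e  c  j  n  r  q  a  n
  ε  0  1  2  3  4  5  6  7  8  9 10 11
  d  1  0  1  2  3  4  5  6  7  8  9 10
  h  2  1  0  1  2  3  4  5  6  7  8  9
  e  3  2  1  0  1  2  3  4  5  6  7  8
  e  4  3  2  1  0  1  2  3  4  5  6  7
  j  5  4  3  2  1  1  1  2  3  4  5  6
  n  6  5  4  3  2  2  2  1  2  3  4  5
  b  7  6  5  4  3  3  3  2  2  3  4  5
  a  8  7  6  5  4  4  4  3  3  3  3  4
  n  9  8  7  6  5  5  5  4  4  4  4  3
The bottom-right entry gives D[9][11] = 3, so no sequence of fewer than 3 edits works. Backtracking through the table gives one optimal edit sequence (3 edits):
  dheejnban → dheecjnban (ins c @5)
  dheecjnban → dheecjnrban (ins r @8)
  dheecjnrban → dheecjnrqan (sub b→q @9)
Edit distance = 3.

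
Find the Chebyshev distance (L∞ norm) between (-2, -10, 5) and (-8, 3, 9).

max(|x_i - y_i|) = max(|-2 - (-8)|, |-10 - 3|, |5 - 9|) = max(6, 13, 4) = 13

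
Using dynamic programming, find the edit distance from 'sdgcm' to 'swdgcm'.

Let D[i][j] be the edit distance between the first i characters of 'sdgcm' and the first j characters of 'swdgcm', with D[i][0] = i, D[0][j] = j, and D[i][j] = D[i-1][j-1] if the characters match, else 1 + min(D[i-1][j], D[i][j-1], D[i-1][j-1]). Filling the table (rows: prefixes of 'sdgcm', columns: prefixes of 'swdgcm'):
     ε  s  w  d  g  c  m
  ε  0  1  2  3  4  5  6
  s  1  0  1  2  3  4  5
  d  2  1  1  1  2  3  4
  g  3  2  2  2  1  2  3
  c  4  3  3  3  2  1  2
  m  5  4  4  4  3  2  1
The bottom-right entry gives D[5][6] = 1, so no sequence of fewer than 1 edit works. Backtracking through the table gives one optimal edit sequence (1 edit):
  sdgcm → swdgcm (ins w @2)
Edit distance = 1.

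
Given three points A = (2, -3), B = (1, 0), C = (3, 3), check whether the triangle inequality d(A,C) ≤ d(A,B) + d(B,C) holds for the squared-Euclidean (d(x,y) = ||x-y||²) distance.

d(A,B) = 1² + 3² = 10, d(B,C) = 2² + 3² = 13, d(A,C) = 1² + 6² = 37.
d(A,C) = 37 > 10 + 13 = 23. Triangle inequality is VIOLATED. (Squared-Euclidean is not a metric — this is a counterexample.)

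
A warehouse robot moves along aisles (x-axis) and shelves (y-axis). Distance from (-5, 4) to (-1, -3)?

Σ|x_i - y_i| = |-5 - (-1)| + |4 - (-3)| = 4 + 7 = 11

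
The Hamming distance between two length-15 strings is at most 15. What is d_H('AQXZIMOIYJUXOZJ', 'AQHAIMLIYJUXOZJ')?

Differing positions: 3, 4, 7. Hamming distance = 3. The maximum possible Hamming distance for length-15 strings is 15, so d_H/15 = 3/15 = 0.2.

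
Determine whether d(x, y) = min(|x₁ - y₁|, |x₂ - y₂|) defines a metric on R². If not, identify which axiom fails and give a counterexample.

No. d fails identity of indiscernibles: take x = (-3, 0) and y = (-3, 6). Then d(x,y) = min(|-3 - (-3)|, |0 - 6|) = min(0, 6) = 0, yet x ≠ y.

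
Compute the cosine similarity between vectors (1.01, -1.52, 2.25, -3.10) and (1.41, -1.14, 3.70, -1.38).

With u = (1.01, -1.52, 2.25, -3.10), v = (1.41, -1.14, 3.70, -1.38):
u·v = 1.01·1.41 + (-1.52)·(-1.14) + 2.25·3.7 + (-3.1)·(-1.38) = 1.4241 + 1.7328 + 8.325 + 4.278 = 15.7599.
|u| = √(1.01² + (-1.52)² + 2.25² + (-3.1)²) = √(1.0201 + 2.3104 + 5.0625 + 9.61) = √18.003, |v| = √(1.41² + (-1.14)² + 3.7² + (-1.38)²) = √(1.9881 + 1.2996 + 13.69 + 1.9044) = √18.8821.
cos θ = (u·v)/(|u||v|) = 15.7599/(√18.003·√18.8821) ≈ 0.8548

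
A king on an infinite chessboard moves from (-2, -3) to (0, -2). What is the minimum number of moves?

max(|x_i - y_i|) = max(|-2 - 0|, |-3 - (-2)|) = max(2, 1) = 2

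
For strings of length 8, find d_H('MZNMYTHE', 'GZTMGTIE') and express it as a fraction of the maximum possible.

Differing positions: 1, 3, 5, 7. Hamming distance = 4. The maximum possible Hamming distance for length-8 strings is 8, so d_H/8 = 4/8 = 0.5.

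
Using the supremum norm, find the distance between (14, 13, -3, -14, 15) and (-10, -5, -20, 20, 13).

max(|x_i - y_i|) = max(|14 - (-10)|, |13 - (-5)|, |-3 - (-20)|, |-14 - 20|, |15 - 13|) = max(24, 18, 17, 34, 2) = 34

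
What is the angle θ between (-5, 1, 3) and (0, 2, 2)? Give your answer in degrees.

With u = (-5, 1, 3), v = (0, 2, 2):
u·v = (-5)·0 + 1·2 + 3·2 = 0 + 2 + 6 = 8.
|u| = √((-5)² + 1² + 3²) = √35, |v| = √(0² + 2² + 2²) = √8, so |u||v| = √(35·8) = √280.
cos θ = (u·v)/(|u||v|) = 8/√280 ≈ 0.478091
θ = arccos(0.478091) ≈ 61.44°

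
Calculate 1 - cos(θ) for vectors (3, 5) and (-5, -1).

With u = (3, 5), v = (-5, -1):
u·v = 3·(-5) + 5·(-1) = (-15) + (-5) = -20.
|u| = √(3² + 5²) = √34, |v| = √((-5)² + (-1)²) = √26, so |u||v| = √(34·26) = √884.
cos θ = (u·v)/(|u||v|) = -20/√884 ≈ -0.6727
Cosine distance = 1 - cos θ ≈ 1 - (-0.6727) = 1.6727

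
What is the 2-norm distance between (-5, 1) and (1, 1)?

(Σ|x_i - y_i|^2)^(1/2) = (|-5 - 1|^2 + |1 - 1|^2)^(1/2)
= (6^2 + 0^2)^(1/2) = (36 + 0)^(1/2) = (36)^(1/2) = 6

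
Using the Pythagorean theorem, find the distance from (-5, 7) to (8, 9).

√(Σ(x_i - y_i)²) = √((-5 - 8)² + (7 - 9)²)
= √((-13)² + (-2)²) = √(169 + 4) = √173 ≈ 13.1529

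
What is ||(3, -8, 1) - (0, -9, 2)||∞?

max(|x_i - y_i|) = max(|3 - 0|, |-8 - (-9)|, |1 - 2|) = max(3, 1, 1) = 3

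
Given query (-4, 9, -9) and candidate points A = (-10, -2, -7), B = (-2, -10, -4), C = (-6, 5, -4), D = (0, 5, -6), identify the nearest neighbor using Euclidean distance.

Distances: d(A) ≈ 12.6886, d(B) ≈ 19.7484, d(C) ≈ 6.7082, d(D) ≈ 6.4031. Nearest: D = (0, 5, -6) with distance 6.4031.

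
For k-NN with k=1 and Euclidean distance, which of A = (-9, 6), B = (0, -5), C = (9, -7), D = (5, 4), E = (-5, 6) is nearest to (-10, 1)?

Distances: d(A) ≈ 5.099, d(B) ≈ 11.6619, d(C) ≈ 20.6155, d(D) ≈ 15.2971, d(E) ≈ 7.0711. Nearest: A = (-9, 6) with distance 5.099.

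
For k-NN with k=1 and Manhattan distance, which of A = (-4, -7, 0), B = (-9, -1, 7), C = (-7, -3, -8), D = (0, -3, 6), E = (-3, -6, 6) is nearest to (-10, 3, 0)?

Distances: d(A) = 16, d(B) = 12, d(C) = 17, d(D) = 22, d(E) = 22. Nearest: B = (-9, -1, 7) with distance 12.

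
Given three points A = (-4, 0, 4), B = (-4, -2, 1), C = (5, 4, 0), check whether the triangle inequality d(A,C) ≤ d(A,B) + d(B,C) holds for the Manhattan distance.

d(A,B) = 0 + 2 + 3 = 5, d(B,C) = 9 + 6 + 1 = 16, d(A,C) = 9 + 4 + 4 = 17.
d(A,C) = 17 ≤ 5 + 16 = 21. Triangle inequality is satisfied.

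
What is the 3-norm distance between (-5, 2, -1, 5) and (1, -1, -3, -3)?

(Σ|x_i - y_i|^3)^(1/3) = (|-5 - 1|^3 + |2 - (-1)|^3 + |-1 - (-3)|^3 + |5 - (-3)|^3)^(1/3)
= (6^3 + 3^3 + 2^3 + 8^3)^(1/3) = (216 + 27 + 8 + 512)^(1/3) = (763)^(1/3) ≈ 9.1378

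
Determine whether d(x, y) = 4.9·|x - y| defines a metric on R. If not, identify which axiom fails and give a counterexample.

Yes. Since |x - y| is a metric on R and 4.9 > 0, the positive scalar multiple 4.9·|x - y| is also a metric: scaling by a positive constant preserves non-negativity, identity (d=0 ⟺ |x-y|=0 ⟺ x=y), symmetry, and the triangle inequality.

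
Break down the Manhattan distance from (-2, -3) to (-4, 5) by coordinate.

Σ|x_i - y_i| = |-2 - (-4)| + |-3 - 5| = 2 + 8 = 10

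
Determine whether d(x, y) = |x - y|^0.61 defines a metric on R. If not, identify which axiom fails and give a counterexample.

Yes. With 0 < p = 0.61 ≤ 1, d(x,y) = |x-y|^0.61 is a metric on R. Non-negativity and symmetry are immediate; |x-y|^0.61 = 0 ⟺ |x-y| = 0 ⟺ x = y. For the triangle inequality, the function t ↦ t^0.61 is subadditive on [0,∞) when p ≤ 1, so |x-z|^0.61 ≤ (|x-y| + |y-z|)^0.61 ≤ |x-y|^0.61 + |y-z|^0.61.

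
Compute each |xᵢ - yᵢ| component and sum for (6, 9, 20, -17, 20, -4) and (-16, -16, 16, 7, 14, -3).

Σ|x_i - y_i| = |6 - (-16)| + |9 - (-16)| + |20 - 16| + |-17 - 7| + |20 - 14| + |-4 - (-3)| = 22 + 25 + 4 + 24 + 6 + 1 = 82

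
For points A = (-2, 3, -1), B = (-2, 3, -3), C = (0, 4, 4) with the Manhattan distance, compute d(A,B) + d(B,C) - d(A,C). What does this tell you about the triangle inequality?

d(A,B) = 0 + 0 + 2 = 2, d(B,C) = 2 + 1 + 7 = 10, d(A,C) = 2 + 1 + 5 = 8.
d(A,B) + d(B,C) - d(A,C) = 2 + 10 - 8 = 12 - 8 = 4. This is ≥ 0, so the triangle inequality holds for these points.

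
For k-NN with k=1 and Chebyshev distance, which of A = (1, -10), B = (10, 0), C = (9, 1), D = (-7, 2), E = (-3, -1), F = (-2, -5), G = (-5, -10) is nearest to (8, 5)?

Distances: d(A) = 15, d(B) = 5, d(C) = 4, d(D) = 15, d(E) = 11, d(F) = 10, d(G) = 15. Nearest: C = (9, 1) with distance 4.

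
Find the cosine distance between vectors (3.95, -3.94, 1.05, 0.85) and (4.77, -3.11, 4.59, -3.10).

With u = (3.95, -3.94, 1.05, 0.85), v = (4.77, -3.11, 4.59, -3.10):
u·v = 3.95·4.77 + (-3.94)·(-3.11) + 1.05·4.59 + 0.85·(-3.1) = 18.8415 + 12.2534 + 4.8195 + (-2.635) = 33.2794.
|u| = √(3.95² + (-3.94)² + 1.05² + 0.85²) = √(15.6025 + 15.5236 + 1.1025 + 0.7225) = √32.9511, |v| = √(4.77² + (-3.11)² + 4.59² + (-3.1)²) = √(22.7529 + 9.6721 + 21.0681 + 9.61) = √63.1031.
cos θ = (u·v)/(|u||v|) = 33.2794/(√32.9511·√63.1031) ≈ 0.7298
Cosine distance = 1 - cos θ ≈ 1 - 0.7298 = 0.2702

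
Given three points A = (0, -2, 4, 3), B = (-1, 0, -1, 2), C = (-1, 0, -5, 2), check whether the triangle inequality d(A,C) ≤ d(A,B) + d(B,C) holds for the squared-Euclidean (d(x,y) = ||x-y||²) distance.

d(A,B) = 1² + 2² + 5² + 1² = 31, d(B,C) = 0² + 0² + 4² + 0² = 16, d(A,C) = 1² + 2² + 9² + 1² = 87.
d(A,C) = 87 > 31 + 16 = 47. Triangle inequality is VIOLATED. (Squared-Euclidean is not a metric — this is a counterexample.)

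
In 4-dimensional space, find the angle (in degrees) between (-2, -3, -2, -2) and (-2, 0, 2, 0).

With u = (-2, -3, -2, -2), v = (-2, 0, 2, 0):
u·v = (-2)·(-2) + (-3)·0 + (-2)·2 + (-2)·0 = 4 + 0 + (-4) + 0 = 0.
|u| = √((-2)² + (-3)² + (-2)² + (-2)²) = √21, |v| = √((-2)² + 0² + 2² + 0²) = √8, so |u||v| = √(21·8) = √168.
cos θ = (u·v)/(|u||v|) = 0/√168 = 0 (the vectors are orthogonal)
θ = arccos(0) = 90°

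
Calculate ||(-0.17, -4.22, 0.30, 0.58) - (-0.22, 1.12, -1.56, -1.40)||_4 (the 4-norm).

(Σ|x_i - y_i|^4)^(1/4) = (|-0.17 - (-0.22)|^4 + |-4.22 - 1.12|^4 + |0.3 - (-1.56)|^4 + |0.58 - (-1.4)|^4)^(1/4)
= (0.05^4 + 5.34^4 + 1.86^4 + 1.98^4)^(1/4) ≈ (0 + 813.1394 + 11.9688 + 15.3695)^(1/4) = (840.4777)^(1/4) ≈ 5.3843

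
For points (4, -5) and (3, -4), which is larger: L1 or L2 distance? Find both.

L1 = |4 - 3| + |-5 - (-4)| = 1 + 1 = 2
L2 = √(1² + 1²) = √2 ≈ 1.4142
L1 ≥ L2 always (equality iff movement is along one axis); L1 > L2 here.
Ratio L1/L2 = 2/√2 ≈ 1.4142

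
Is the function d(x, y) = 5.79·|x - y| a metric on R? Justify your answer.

Yes. Since |x - y| is a metric on R and 5.79 > 0, the positive scalar multiple 5.79·|x - y| is also a metric: scaling by a positive constant preserves non-negativity, identity (d=0 ⟺ |x-y|=0 ⟺ x=y), symmetry, and the triangle inequality.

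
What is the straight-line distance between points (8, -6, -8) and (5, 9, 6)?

√(Σ(x_i - y_i)²) = √((8 - 5)² + (-6 - 9)² + (-8 - 6)²)
= √(3² + (-15)² + (-14)²) = √(9 + 225 + 196) = √430 ≈ 20.7364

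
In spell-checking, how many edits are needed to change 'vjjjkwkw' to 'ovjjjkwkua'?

Let D[i][j] be the edit distance between the first i characters of 'vjjjkwkw' and the first j characters of 'ovjjjkwkua', with D[i][0] = i, D[0][j] = j, and D[i][j] = D[i-1][j-1] if the characters match, else 1 + min(D[i-1][j], D[i][j-1], D[i-1][j-1]). Filling the table (rows: prefixes of 'vjjjkwkw', columns: prefixes of 'ovjjjkwkua'):
     ε  o  v  j  j  j  k  w  k  u  a
  ε  0  1  2  3  4  5  6  7  8  9 10
  v  1  1  1  2  3  4  5  6  7  8  9
  j  2  2  2  1  2  3  4  5  6  7  8
  j  3  3  3  2  1  2  3  4  5  6  7
  j  4  4  4  3  2  1  2  3  4  5  6
  k  5  5  5  4  3  2  1  2  3  4  5
  w  6  6  6  5  4  3  2  1  2  3  4
  k  7  7  7  6  5  4  3  2  1  2  3
  w  8  8  8  7  6  5  4  3  2  2  3
The bottom-right entry gives D[8][10] = 3, so no sequence of fewer than 3 edits works. Backtracking through the table gives one optimal edit sequence (3 edits):
  vjjjkwkw → ovjjjkwkw (ins o @1)
  ovjjjkwkw → ovjjjkwkuw (ins u @9)
  ovjjjkwkuw → ovjjjkwkua (sub w→a @10)
Edit distance = 3.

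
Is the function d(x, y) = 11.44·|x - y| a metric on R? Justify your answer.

Yes. Since |x - y| is a metric on R and 11.44 > 0, the positive scalar multiple 11.44·|x - y| is also a metric: scaling by a positive constant preserves non-negativity, identity (d=0 ⟺ |x-y|=0 ⟺ x=y), symmetry, and the triangle inequality.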